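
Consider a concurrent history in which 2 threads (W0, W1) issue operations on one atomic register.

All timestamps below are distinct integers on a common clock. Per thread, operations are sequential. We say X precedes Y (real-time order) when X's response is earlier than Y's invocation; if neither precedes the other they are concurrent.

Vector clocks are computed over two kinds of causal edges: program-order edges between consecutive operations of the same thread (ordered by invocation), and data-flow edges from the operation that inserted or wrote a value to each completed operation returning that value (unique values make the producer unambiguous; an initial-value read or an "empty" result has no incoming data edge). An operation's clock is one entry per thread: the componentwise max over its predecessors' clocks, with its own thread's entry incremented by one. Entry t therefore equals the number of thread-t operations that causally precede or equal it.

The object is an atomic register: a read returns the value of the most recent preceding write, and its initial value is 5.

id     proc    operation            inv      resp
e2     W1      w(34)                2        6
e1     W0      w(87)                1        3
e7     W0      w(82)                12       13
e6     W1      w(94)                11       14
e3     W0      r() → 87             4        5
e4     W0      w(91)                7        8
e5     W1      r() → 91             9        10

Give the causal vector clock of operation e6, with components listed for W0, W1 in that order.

no predecessors for e2 (invoked 2): W1 increments from zero → (0, 1)
no predecessors for e1 (invoked 1): W0 increments from zero → (1, 0)
VC(e3, invoked at 4): max of VC(e1)=(1, 0), then +1 on thread W0 → (2, 0)
VC(e4, invoked at 7): max of VC(e3)=(2, 0), then +1 on thread W0 → (3, 0)
VC(e7, invoked at 12): max of VC(e4)=(3, 0), then +1 on thread W0 → (4, 0)
VC(e5, invoked at 9): max of VC(e2)=(0, 1), VC(e4)=(3, 0), then +1 on thread W1 → (3, 2)
VC(e6, invoked at 11): max of VC(e5)=(3, 2), then +1 on thread W1 → (3, 3)
target: VC(e6) = (3, 3)

(3, 3)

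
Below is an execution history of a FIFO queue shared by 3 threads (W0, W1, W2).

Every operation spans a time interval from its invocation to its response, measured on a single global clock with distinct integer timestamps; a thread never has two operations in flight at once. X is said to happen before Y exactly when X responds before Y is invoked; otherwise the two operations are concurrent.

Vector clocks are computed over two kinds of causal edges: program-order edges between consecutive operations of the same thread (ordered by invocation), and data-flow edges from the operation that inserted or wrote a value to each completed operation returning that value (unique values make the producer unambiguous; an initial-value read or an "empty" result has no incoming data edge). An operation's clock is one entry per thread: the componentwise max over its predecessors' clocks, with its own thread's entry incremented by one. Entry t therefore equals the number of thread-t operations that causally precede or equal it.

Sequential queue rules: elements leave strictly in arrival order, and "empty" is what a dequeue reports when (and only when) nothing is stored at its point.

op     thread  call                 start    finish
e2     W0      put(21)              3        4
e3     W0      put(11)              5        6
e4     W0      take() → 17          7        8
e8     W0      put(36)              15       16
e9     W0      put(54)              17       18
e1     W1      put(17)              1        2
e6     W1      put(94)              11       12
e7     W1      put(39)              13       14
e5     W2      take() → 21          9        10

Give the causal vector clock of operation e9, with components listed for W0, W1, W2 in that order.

root op e1, invoked 1: fresh clock plus W1's own tick → (0, 1, 0)
root op e2, invoked 3: fresh clock plus W0's own tick → (1, 0, 0)
merge at e6 (invoked 11): VC(e1)=(0, 1, 0), own-thread bump on W1 → (0, 2, 0)
merge at e5 (invoked 9): VC(e2)=(1, 0, 0), own-thread bump on W2 → (1, 0, 1)
merge at e3 (invoked 5): VC(e2)=(1, 0, 0), own-thread bump on W0 → (2, 0, 0)
merge at e7 (invoked 13): VC(e6)=(0, 2, 0), own-thread bump on W1 → (0, 3, 0)
merge at e4 (invoked 7): VC(e1)=(0, 1, 0), VC(e3)=(2, 0, 0), own-thread bump on W0 → (3, 1, 0)
merge at e8 (invoked 15): VC(e4)=(3, 1, 0), own-thread bump on W0 → (4, 1, 0)
merge at e9 (invoked 17): VC(e8)=(4, 1, 0), own-thread bump on W0 → (5, 1, 0)
target: VC(e9) = (5, 1, 0)

(5, 1, 0)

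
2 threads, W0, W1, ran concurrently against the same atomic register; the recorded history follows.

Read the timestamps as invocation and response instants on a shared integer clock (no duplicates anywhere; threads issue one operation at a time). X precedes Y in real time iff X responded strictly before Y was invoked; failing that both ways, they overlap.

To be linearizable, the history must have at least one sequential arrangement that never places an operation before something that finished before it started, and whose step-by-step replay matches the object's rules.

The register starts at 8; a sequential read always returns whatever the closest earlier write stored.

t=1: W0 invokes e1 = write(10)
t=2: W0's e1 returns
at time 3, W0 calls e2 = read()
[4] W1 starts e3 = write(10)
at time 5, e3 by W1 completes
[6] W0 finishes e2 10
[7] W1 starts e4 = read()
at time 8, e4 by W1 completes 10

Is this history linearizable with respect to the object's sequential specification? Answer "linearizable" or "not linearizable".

one valid linearization: e1, e2, e3, e4
1. e1 write(10), leaving value 10
2. e2 read() → 10, leaving value 10
3. e3 write(10), leaving value 10
4. e4 read() → 10, leaving value 10

linearizable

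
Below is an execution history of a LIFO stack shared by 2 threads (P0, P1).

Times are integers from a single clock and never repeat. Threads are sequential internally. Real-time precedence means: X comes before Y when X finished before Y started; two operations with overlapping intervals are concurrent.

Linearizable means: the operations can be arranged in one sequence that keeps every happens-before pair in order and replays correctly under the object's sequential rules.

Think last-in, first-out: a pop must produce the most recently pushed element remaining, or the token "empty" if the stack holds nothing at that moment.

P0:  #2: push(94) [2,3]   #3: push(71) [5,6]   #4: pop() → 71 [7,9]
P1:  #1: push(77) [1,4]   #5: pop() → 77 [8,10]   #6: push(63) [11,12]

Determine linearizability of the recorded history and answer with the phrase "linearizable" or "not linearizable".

linearizable

witness order: #2, #1, #3, #4, #5, #6
step 1: #2 push(94) — stack <94>
step 2: #1 push(77) — stack <94,77>
step 3: #3 push(71) — stack <94,77,71>
step 4: #4 pop() → 71 — stack <94,77>
step 5: #5 pop() → 77 — stack <94>
step 6: #6 push(63) — stack <94,63>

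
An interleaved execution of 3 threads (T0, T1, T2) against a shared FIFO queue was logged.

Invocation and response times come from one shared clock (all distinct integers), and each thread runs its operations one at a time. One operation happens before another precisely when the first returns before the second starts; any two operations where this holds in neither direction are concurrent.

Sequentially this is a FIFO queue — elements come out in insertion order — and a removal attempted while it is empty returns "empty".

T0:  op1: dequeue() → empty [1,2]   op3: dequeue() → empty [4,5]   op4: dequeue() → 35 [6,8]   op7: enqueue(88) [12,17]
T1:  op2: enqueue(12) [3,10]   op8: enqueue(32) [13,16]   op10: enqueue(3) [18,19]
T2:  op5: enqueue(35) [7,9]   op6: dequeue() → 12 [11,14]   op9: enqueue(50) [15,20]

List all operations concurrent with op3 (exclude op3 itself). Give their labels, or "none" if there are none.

op3 spans [4,5]; an op avoiding the whole window 4..5 is ordered, any other is concurrent
op1 [1,2]: before
op2 [3,10]: concurrent
op4 [6,8]: after
op5 [7,9]: after
op6 [11,14]: after
op7 [12,17]: after
op8 [13,16]: after
op9 [15,20]: after
op10 [18,19]: after

op2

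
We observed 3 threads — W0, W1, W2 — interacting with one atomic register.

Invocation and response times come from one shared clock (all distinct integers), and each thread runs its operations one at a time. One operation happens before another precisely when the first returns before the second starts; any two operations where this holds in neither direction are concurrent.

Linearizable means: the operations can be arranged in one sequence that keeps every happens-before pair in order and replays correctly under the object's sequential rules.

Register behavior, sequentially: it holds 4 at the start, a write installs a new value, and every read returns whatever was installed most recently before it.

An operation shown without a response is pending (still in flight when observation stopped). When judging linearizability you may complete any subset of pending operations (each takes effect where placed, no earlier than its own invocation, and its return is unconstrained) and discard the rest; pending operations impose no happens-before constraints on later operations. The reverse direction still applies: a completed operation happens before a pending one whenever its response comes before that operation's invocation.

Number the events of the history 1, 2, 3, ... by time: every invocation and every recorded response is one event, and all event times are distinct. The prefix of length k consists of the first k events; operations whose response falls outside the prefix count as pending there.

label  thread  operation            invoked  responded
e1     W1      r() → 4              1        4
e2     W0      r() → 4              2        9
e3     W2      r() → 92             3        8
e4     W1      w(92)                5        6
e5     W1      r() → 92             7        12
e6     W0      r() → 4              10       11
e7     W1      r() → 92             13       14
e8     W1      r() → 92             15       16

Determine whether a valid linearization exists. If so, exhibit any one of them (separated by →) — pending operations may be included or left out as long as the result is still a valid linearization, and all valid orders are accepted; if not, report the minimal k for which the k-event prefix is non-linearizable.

already the first 11 events (up to e6's response at time 11) admit no linearization; the first 10 still do
real-time-consistent orders of the 5 completed operations: 12 — all fail the atomic register replay
no escape via the 1 pending operation (e5): every completion choice fails
for example e1, e2, e3, e4, e6 (pending dropped) fails at step 3: e3 r() → 92 is not legal there
for example e1, e2, e4, e3, e6 (pending dropped) fails at step 5: e6 r() → 4 is not legal there

not linearizable — minimal violating prefix: 11 events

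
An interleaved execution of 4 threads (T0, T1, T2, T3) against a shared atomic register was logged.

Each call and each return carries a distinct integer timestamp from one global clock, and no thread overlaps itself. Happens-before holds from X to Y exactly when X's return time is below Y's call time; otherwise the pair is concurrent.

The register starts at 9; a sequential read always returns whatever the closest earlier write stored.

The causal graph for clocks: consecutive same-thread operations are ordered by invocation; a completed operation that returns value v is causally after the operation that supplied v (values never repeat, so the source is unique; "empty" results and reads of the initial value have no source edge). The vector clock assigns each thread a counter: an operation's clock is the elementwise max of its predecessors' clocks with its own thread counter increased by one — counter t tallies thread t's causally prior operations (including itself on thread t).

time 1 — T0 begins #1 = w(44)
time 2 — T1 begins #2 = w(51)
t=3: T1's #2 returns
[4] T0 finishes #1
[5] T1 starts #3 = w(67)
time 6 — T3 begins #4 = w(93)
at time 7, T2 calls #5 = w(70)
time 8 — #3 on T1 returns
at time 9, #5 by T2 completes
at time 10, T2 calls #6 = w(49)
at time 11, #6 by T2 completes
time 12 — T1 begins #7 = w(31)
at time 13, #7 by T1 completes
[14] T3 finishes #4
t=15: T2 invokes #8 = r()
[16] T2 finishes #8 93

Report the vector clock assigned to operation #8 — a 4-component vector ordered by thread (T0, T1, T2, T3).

(0, 0, 3, 1)

#4, invoked 6, has no incoming edges; only T3's bump applies → (0, 0, 0, 1)
#5, invoked 7, has no incoming edges; only T2's bump applies → (0, 0, 1, 0)
#2, invoked 2, has no incoming edges; only T1's bump applies → (0, 1, 0, 0)
#1, invoked 1, has no incoming edges; only T0's bump applies → (1, 0, 0, 0)
from VC(#5)=(0, 0, 1, 0), #6 (invoked 10) maxes components and bumps T2 → (0, 0, 2, 0)
from VC(#2)=(0, 1, 0, 0), #3 (invoked 5) maxes components and bumps T1 → (0, 2, 0, 0)
from VC(#3)=(0, 2, 0, 0), #7 (invoked 12) maxes components and bumps T1 → (0, 3, 0, 0)
from VC(#4)=(0, 0, 0, 1), VC(#6)=(0, 0, 2, 0), #8 (invoked 15) maxes components and bumps T2 → (0, 0, 3, 1)
target: VC(#8) = (0, 0, 3, 1)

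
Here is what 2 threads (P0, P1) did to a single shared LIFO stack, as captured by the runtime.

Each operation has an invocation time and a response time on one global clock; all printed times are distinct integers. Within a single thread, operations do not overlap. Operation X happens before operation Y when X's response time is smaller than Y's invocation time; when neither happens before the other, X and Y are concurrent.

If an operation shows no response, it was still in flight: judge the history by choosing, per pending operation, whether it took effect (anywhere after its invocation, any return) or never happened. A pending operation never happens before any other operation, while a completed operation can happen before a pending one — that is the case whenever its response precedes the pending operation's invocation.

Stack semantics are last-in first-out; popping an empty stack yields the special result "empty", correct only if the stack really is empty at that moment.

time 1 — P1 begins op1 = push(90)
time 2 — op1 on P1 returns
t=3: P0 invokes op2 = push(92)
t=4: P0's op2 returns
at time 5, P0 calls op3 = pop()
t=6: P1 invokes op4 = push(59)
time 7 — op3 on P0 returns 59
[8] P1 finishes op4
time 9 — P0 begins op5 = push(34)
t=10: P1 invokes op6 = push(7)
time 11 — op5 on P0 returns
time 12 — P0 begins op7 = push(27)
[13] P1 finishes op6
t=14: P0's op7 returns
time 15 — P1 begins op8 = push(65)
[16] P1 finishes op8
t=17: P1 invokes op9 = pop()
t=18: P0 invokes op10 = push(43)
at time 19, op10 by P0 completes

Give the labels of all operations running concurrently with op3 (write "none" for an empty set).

op4

op3 spans [5,7]; an op avoiding the whole window 5..7 is ordered, any other is concurrent
op1 [1,2]: before
op2 [3,4]: before
op4 [6,8]: concurrent
op5 [9,11]: after
op6 [10,13]: after
op7 [12,14]: after
op8 [15,16]: after
op9 [17,…): after
op10 [18,19]: after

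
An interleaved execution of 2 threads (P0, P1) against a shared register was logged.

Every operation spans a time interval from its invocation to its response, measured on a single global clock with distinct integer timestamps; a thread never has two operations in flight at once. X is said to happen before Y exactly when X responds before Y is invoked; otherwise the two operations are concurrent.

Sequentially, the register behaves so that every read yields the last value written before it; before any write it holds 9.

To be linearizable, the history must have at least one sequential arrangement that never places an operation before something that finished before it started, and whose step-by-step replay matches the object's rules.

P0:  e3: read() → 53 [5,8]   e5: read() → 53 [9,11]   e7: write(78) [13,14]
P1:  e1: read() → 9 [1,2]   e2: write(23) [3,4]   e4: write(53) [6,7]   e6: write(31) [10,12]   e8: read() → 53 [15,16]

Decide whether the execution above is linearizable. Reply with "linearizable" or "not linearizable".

events 1..15 are fine; event 16 — the response of e8 at time 16 — makes the prefix non-linearizable
4 orders of the 8 completed register ops respect real time; none is legal
e.g. e1, e2, e3, e4, e5, e6, e7, e8: illegal at step 3, since e3 read() → 53 cannot apply there
e.g. e1, e2, e3, e4, e6, e5, e7, e8: illegal at step 3, since e3 read() → 53 cannot apply there

not linearizable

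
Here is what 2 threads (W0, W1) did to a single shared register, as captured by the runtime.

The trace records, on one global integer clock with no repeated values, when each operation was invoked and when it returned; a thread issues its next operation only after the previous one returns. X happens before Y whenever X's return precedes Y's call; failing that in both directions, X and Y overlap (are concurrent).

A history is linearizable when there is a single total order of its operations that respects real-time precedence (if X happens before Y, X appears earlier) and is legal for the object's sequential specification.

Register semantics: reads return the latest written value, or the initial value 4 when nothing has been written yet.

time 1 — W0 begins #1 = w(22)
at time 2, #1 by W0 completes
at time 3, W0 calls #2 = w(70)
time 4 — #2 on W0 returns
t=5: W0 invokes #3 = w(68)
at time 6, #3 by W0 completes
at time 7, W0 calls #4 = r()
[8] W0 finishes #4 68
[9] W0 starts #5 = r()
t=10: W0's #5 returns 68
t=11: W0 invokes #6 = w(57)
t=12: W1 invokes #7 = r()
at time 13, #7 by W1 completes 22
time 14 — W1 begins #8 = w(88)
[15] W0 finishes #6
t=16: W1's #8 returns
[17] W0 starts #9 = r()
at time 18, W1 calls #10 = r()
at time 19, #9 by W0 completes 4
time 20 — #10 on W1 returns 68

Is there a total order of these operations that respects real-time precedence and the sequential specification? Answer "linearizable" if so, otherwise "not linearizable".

already the first 13 events (up to #7's response at time 13) admit no linearization; the first 12 still do
the completed operations (6 total) allow one real-time order; the register replay rejects it
no escape via the 1 pending operation (#6): every completion choice fails
take #1, #2, #3, #4, #5, #7 (pending dropped): step 6 already fails, because #7 r() → 22 cannot occur there

not linearizable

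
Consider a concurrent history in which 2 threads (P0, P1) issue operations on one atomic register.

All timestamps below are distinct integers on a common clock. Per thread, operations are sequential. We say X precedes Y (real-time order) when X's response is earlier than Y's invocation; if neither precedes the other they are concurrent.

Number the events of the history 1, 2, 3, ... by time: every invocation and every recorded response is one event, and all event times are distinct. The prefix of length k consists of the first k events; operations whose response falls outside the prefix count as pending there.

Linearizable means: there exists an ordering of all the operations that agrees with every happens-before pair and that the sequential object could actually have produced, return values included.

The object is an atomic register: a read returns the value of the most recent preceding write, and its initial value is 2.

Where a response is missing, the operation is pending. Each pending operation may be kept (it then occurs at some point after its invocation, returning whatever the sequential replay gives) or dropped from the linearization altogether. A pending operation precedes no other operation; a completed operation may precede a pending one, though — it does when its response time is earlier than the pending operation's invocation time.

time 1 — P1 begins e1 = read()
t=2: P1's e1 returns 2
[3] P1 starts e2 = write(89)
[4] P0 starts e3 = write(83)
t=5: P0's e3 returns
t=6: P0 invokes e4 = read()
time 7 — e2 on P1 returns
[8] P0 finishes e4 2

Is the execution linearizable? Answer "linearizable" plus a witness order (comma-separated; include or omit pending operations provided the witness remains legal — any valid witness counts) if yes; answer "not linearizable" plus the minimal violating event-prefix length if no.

through event 7 a valid linearization exists; event 8 (e4 responding at time 8) ends that
all 3 real-time-respecting orders fail — 4 completed atomic register operations, no legal replay
one such order, e1, e2, e3, e4, breaks at step 4 where e4 read() → 2 is illegal
one such order, e1, e3, e2, e4, breaks at step 4 where e4 read() → 2 is illegal

not linearizable — minimal violating prefix: 8 events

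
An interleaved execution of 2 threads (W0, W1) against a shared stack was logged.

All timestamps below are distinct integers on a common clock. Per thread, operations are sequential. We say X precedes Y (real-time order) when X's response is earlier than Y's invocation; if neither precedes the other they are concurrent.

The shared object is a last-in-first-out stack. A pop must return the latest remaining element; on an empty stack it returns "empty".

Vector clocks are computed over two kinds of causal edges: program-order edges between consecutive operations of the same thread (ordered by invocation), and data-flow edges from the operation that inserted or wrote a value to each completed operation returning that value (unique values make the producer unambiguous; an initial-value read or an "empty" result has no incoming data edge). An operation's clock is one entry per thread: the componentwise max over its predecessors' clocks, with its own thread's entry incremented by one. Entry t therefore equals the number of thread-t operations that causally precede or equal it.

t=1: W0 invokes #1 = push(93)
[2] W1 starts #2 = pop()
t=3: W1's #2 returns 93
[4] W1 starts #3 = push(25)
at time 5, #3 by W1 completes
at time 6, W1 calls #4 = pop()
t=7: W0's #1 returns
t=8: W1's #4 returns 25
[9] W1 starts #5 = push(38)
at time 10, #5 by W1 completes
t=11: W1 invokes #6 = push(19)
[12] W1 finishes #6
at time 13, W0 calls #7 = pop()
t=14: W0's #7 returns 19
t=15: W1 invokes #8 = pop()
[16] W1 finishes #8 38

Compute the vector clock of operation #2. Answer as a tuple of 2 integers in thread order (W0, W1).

(1, 1)

#1, invoked 1, has no incoming edges; only W0's bump applies → (1, 0)
invoked at 2, #2 merges VC(#1)=(1, 0) and bumps W1's slot → (1, 1)
invoked at 4, #3 merges VC(#2)=(1, 1) and bumps W1's slot → (1, 2)
invoked at 6, #4 merges VC(#3)=(1, 2) and bumps W1's slot → (1, 3)
invoked at 9, #5 merges VC(#4)=(1, 3) and bumps W1's slot → (1, 4)
invoked at 11, #6 merges VC(#5)=(1, 4) and bumps W1's slot → (1, 5)
invoked at 15, #8 merges VC(#5)=(1, 4), VC(#6)=(1, 5) and bumps W1's slot → (1, 6)
invoked at 13, #7 merges VC(#1)=(1, 0), VC(#6)=(1, 5) and bumps W0's slot → (2, 5)
target: VC(#2) = (1, 1)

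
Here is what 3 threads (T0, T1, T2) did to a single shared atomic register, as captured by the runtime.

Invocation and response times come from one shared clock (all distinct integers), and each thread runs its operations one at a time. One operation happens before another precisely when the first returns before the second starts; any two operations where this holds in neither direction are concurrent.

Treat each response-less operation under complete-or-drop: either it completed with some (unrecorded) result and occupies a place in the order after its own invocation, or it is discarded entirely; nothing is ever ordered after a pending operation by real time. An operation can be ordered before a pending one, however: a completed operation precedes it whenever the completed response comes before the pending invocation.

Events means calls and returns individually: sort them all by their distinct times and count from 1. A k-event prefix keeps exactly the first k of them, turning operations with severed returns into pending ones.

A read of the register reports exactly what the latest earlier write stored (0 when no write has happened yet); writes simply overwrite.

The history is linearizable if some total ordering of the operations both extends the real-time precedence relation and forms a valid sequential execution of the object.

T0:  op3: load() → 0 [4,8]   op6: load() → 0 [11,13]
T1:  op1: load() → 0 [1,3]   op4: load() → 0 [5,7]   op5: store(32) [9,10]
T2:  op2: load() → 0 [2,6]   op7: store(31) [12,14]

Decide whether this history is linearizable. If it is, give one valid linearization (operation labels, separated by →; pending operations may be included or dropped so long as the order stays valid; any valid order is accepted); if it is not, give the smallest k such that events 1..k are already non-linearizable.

not linearizable — minimal violating prefix: 13 events

cut after 12 events: linearizable; cut after 13 events (op6 responds, time 13): not linearizable
real-time-consistent orders of the 6 completed operations: 8 — all fail the atomic register replay
every completion of the 1 pending operation (op7) was checked; none linearizes
e.g. op1, op2, op3, op4, op5, op6 (pending dropped): illegal at step 6, since op6 load() → 0 cannot apply there
e.g. op1, op2, op4, op3, op5, op6 (pending dropped): illegal at step 6, since op6 load() → 0 cannot apply there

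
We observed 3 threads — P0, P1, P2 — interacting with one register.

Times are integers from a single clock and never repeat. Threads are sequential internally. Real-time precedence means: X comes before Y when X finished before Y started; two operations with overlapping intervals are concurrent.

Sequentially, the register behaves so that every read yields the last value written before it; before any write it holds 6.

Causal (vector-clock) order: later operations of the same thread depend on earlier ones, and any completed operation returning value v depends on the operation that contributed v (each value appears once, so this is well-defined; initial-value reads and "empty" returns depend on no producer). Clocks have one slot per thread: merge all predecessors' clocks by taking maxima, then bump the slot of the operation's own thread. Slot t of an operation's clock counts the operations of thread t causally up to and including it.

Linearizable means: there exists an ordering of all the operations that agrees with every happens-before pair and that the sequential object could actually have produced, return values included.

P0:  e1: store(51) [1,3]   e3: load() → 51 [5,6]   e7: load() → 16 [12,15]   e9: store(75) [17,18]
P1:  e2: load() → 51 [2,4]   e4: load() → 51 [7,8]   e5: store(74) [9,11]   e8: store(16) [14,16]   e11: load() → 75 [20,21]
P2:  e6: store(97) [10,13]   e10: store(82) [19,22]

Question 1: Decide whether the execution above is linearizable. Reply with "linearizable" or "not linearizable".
linearizable

one valid linearization: e1, e2, e3, e4, e5, e6, e8, e7, e9, e11, e10
step 1: e1 store(51) — value 51
step 2: e2 load() → 51 — value 51
step 3: e3 load() → 51 — value 51
step 4: e4 load() → 51 — value 51
step 5: e5 store(74) — value 74
step 6: e6 store(97) — value 97
step 7: e8 store(16) — value 16
step 8: e7 load() → 16 — value 16
step 9: e9 store(75) — value 75
step 10: e11 load() → 75 — value 75
step 11: e10 store(82) — value 82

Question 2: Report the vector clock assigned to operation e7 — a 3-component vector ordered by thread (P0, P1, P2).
(3, 4, 0)

e6, invoked 10, has no incoming edges; only P2's bump applies → (0, 0, 1)
e1, invoked 1, has no incoming edges; only P0's bump applies → (1, 0, 0)
from VC(e6)=(0, 0, 1), e10 (invoked 19) maxes components and bumps P2 → (0, 0, 2)
from VC(e1)=(1, 0, 0), e2 (invoked 2) maxes components and bumps P1 → (1, 1, 0)
from VC(e1)=(1, 0, 0), e3 (invoked 5) maxes components and bumps P0 → (2, 0, 0)
from VC(e1)=(1, 0, 0), VC(e2)=(1, 1, 0), e4 (invoked 7) maxes components and bumps P1 → (1, 2, 0)
from VC(e4)=(1, 2, 0), e5 (invoked 9) maxes components and bumps P1 → (1, 3, 0)
from VC(e5)=(1, 3, 0), e8 (invoked 14) maxes components and bumps P1 → (1, 4, 0)
from VC(e3)=(2, 0, 0), VC(e8)=(1, 4, 0), e7 (invoked 12) maxes components and bumps P0 → (3, 4, 0)
from VC(e7)=(3, 4, 0), e9 (invoked 17) maxes components and bumps P0 → (4, 4, 0)
from VC(e8)=(1, 4, 0), VC(e9)=(4, 4, 0), e11 (invoked 20) maxes components and bumps P1 → (4, 5, 0)
target: VC(e7) = (3, 4, 0)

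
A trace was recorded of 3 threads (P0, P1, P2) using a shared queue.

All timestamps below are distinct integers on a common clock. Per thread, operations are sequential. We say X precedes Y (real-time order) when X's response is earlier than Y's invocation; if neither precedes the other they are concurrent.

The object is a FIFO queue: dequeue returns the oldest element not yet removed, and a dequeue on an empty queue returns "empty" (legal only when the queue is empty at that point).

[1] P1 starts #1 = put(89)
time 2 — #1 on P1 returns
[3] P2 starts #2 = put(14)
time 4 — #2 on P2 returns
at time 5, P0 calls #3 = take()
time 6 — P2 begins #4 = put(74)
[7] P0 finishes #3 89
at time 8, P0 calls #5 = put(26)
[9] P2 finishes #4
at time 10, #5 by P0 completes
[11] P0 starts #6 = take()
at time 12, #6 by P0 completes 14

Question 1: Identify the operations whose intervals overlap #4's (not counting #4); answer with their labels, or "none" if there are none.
#3, #5

#4 spans [6,9]; an op avoiding the whole window 6..9 is ordered, any other is concurrent
#1 [1,2]: before
#2 [3,4]: before
#3 [5,7]: concurrent
#5 [8,10]: concurrent
#6 [11,12]: after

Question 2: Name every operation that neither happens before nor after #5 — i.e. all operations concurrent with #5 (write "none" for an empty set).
#4

#5 runs from 8 to 10; window-overlapping ops are concurrent
#1 [1,2]: before
#2 [3,4]: before
#3 [5,7]: before
#4 [6,9]: concurrent
#6 [11,12]: after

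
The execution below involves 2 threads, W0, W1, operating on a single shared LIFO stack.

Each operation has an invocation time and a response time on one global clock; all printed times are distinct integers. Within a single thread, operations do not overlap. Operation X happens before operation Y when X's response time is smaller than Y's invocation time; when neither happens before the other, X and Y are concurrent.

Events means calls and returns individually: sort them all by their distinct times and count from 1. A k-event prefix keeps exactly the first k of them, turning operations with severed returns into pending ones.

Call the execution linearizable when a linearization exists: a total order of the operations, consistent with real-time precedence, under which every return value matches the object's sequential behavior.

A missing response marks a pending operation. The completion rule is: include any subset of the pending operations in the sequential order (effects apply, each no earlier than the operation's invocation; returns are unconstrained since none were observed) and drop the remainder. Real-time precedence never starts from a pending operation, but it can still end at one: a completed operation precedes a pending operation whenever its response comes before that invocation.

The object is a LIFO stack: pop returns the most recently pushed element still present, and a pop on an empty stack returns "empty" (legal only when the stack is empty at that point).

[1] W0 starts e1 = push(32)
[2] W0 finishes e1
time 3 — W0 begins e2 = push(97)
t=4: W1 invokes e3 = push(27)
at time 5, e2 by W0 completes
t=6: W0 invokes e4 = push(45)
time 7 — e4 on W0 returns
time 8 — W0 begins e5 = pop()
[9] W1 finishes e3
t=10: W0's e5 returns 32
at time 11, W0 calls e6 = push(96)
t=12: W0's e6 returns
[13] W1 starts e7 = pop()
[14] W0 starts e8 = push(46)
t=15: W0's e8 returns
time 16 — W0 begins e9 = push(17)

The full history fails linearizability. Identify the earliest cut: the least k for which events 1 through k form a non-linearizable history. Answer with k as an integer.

10

one valid order for events 1..9 is e1, e2, e3, e4:
1. e1 push(32), leaving stack <32>
2. e2 push(97), leaving stack <32,97>
3. e3 push(27), leaving stack <32,97,27>
4. e4 push(45), leaving stack <32,97,27,45>
at event 10 (e5's time-10 response) nothing linearizes any more
sample order e1, e2, e3, e4, e5 stalls at step 5 — e5 pop() → 32 has no legal effect
sample order e1, e2, e4, e3, e5 stalls at step 5 — e5 pop() → 32 has no legal effect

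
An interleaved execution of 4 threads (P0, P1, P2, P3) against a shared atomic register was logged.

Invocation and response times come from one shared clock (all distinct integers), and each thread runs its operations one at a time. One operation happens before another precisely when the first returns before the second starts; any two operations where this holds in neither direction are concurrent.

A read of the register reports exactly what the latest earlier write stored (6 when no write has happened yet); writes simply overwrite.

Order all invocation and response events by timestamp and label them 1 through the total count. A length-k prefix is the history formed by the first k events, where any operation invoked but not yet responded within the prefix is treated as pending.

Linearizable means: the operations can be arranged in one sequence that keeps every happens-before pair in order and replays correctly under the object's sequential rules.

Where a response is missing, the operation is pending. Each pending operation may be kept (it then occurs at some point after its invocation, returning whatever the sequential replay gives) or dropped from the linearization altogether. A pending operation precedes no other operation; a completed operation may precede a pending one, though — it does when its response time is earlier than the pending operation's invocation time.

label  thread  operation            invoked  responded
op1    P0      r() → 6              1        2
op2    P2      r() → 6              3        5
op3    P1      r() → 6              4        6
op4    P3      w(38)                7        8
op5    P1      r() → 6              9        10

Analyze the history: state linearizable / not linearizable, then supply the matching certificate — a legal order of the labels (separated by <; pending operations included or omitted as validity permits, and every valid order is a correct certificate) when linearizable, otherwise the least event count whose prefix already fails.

not linearizable — minimal violating prefix: 10 events

events 1..9 are fine; event 10 — the response of op5 at time 10 — makes the prefix non-linearizable
the 5 completed operations admit 2 real-time orders; each fails the atomic register replay
one such order, op1, op2, op3, op4, op5, breaks at step 5 where op5 r() → 6 is illegal
one such order, op1, op3, op2, op4, op5, breaks at step 5 where op5 r() → 6 is illegal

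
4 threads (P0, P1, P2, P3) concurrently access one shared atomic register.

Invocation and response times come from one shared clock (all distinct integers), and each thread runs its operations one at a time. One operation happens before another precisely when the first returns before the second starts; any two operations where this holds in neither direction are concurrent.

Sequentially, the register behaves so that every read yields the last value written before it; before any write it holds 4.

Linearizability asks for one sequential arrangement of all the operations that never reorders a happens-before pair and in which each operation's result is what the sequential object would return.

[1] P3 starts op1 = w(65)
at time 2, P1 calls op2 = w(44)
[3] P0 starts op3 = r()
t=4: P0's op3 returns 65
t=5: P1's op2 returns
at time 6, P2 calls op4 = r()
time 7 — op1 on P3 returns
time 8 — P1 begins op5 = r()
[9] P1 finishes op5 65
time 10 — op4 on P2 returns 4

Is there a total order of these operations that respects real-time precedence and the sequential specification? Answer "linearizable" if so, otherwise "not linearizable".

not linearizable

the violation lands at event 10, op4's response at time 10: events 1..9 linearize, events 1..10 do not
no legal order exists: 14 real-time-consistent candidates over 5 completed atomic register operations, all rejected
e.g. op1, op2, op3, op4, op5: illegal at step 3, since op3 r() → 65 cannot apply there
e.g. op1, op2, op3, op5, op4: illegal at step 3, since op3 r() → 65 cannot apply there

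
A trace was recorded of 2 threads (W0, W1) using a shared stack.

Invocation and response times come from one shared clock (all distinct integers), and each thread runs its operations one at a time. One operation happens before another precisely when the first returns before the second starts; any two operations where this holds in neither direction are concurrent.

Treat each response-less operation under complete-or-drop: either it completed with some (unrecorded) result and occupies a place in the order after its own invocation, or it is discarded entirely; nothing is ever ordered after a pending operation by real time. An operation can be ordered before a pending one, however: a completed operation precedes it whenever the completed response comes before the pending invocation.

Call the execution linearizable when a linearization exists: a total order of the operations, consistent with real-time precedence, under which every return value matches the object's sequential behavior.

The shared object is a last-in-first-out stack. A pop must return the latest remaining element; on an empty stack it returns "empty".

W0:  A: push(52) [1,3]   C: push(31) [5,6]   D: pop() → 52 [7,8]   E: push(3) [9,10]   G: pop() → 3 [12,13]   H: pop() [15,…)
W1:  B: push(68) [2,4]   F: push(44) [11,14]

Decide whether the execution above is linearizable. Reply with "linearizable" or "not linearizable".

through event 7 a valid linearization exists; event 8 (D responding at time 8) ends that
all 2 real-time-respecting orders fail — 4 completed stack operations, no legal replay
sample order A, B, C, D stalls at step 4 — D pop() → 52 has no legal effect
sample order B, A, C, D stalls at step 4 — D pop() → 52 has no legal effect

not linearizable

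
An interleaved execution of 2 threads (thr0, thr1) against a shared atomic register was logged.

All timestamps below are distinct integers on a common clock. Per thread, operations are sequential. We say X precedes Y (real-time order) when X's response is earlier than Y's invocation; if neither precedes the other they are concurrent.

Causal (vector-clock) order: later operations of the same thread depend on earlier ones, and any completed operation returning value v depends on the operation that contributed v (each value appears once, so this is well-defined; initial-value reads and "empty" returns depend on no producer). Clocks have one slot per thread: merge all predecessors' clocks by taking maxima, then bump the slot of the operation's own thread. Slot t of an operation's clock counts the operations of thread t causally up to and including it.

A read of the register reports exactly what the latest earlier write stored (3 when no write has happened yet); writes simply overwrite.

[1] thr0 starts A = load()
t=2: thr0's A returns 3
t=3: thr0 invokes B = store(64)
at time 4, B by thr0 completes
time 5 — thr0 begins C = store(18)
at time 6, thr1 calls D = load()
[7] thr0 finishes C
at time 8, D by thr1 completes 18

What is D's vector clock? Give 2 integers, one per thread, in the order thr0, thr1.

(3, 1)

A, invoked 1, has no incoming edges; only thr0's bump applies → (1, 0)
invoked at 3, B merges VC(A)=(1, 0) and bumps thr0's slot → (2, 0)
invoked at 5, C merges VC(B)=(2, 0) and bumps thr0's slot → (3, 0)
invoked at 6, D merges VC(C)=(3, 0) and bumps thr1's slot → (3, 1)
target: VC(D) = (3, 1)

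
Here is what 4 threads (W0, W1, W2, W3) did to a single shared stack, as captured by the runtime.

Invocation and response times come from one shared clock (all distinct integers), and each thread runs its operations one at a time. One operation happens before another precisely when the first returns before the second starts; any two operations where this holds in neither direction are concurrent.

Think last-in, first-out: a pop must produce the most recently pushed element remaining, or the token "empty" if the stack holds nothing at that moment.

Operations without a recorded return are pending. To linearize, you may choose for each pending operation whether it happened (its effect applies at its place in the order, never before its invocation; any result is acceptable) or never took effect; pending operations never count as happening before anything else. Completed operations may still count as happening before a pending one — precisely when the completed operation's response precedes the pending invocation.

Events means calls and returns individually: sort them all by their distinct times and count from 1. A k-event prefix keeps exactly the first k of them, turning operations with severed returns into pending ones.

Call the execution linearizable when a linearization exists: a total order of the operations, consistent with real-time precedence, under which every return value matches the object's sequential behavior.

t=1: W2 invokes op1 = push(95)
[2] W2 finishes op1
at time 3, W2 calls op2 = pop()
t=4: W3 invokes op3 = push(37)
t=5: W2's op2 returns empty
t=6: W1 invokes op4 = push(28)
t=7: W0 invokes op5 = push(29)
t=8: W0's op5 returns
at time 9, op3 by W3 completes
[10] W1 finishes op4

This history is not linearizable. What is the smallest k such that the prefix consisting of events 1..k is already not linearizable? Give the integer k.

5

events 1..4 are linearizable, e.g. via op1:
step 1: op1 push(95) — stack <95>
event 5 — op2's response, time 5 — after it, nothing linearizes
include/drop combinations of the 1 pending operation (op3) were all tried; none helps
e.g. op1, op2 (pending dropped): illegal at step 2, since op2 pop() → empty cannot apply there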